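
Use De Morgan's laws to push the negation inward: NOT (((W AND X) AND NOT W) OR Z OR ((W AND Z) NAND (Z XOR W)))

NOT ((W AND X) AND NOT W) AND NOT Z AND NOT ((W AND Z) NAND (Z XOR W))
De Morgan's: NOT(OR of terms) = AND of negations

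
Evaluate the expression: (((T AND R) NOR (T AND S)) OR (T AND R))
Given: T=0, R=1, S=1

Substituting: (((0 AND 1) NOR (0 AND 1)) OR (0 AND 1))
= 1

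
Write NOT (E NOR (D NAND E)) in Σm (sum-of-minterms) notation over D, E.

Σm(0, 1, 2, 3) = (NOT D AND NOT E) OR (NOT D AND E) OR (D AND NOT E) OR (D AND E)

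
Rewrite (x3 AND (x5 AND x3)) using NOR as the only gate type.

((x3 NOR x3) NOR (((x5 NOR x5) NOR (x3 NOR x3)) NOR ((x5 NOR x5) NOR (x3 NOR x3))))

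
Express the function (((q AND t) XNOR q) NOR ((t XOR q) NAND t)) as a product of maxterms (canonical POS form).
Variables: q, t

ΠM(0, 1, 2, 3) = (q OR t) AND (q OR NOT t) AND (NOT q OR t) AND (NOT q OR NOT t)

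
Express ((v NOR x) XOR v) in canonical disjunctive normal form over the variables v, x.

(NOT v AND NOT x) OR (v AND NOT x) OR (v AND x)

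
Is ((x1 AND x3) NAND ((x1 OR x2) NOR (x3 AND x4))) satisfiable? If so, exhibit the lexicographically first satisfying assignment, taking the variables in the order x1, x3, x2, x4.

x1=0, x3=0, x2=0, x4=0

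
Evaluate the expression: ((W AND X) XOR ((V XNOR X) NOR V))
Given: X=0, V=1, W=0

Substituting: ((0 AND 0) XOR ((1 XNOR 0) NOR 1))
= 0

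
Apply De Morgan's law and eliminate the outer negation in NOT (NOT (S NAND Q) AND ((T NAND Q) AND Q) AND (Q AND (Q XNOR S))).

(S NAND Q) OR NOT ((T NAND Q) AND Q) OR NOT (Q AND (Q XNOR S))
De Morgan's: NOT(AND of terms) = OR of negations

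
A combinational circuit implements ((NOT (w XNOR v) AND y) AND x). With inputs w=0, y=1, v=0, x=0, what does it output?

Substituting: ((NOT (0 XNOR 0) AND 1) AND 0)
= 0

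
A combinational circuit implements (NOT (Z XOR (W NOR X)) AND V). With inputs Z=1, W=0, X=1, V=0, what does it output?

Substituting: (NOT (1 XOR (0 NOR 1)) AND 0)
= 0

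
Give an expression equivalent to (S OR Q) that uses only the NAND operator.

((S NAND S) NAND (Q NAND Q))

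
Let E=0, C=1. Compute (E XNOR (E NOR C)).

Substituting: (0 XNOR (0 NOR 1))
= 1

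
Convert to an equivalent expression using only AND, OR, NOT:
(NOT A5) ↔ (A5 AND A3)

((NOT A5) AND (A5 AND A3)) OR (A5 AND NOT (A5 AND A3))
(Biconditional = both true or both false)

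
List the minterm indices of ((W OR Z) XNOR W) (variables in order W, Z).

Σm(0, 2, 3) = (NOT W AND NOT Z) OR (W AND NOT Z) OR (W AND Z)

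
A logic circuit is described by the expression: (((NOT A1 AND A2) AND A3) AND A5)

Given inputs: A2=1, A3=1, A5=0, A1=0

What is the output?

Substituting: (((NOT 0 AND 1) AND 1) AND 0)
= 0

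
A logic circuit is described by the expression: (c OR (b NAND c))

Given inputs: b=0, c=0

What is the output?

Substituting: (0 OR (0 NAND 0))
= 1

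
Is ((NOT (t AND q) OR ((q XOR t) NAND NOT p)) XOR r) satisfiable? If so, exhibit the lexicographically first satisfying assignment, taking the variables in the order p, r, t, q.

p=0, r=0, t=0, q=0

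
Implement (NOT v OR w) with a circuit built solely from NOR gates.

(((v NOR v) NOR w) NOR ((v NOR v) NOR w))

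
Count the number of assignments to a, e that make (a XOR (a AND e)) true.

Satisfying assignments: (1,0)
Count: 1 out of 4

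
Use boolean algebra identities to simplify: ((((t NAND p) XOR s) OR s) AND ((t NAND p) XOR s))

By absorption (E AND (E OR v) = E):
= ((t NAND p) XOR s)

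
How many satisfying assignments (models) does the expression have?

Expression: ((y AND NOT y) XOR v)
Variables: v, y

Satisfying assignments: (1,0), (1,1)
Count: 2 out of 4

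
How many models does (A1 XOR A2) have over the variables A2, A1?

Satisfying assignments: (0,1), (1,0)
Count: 2 out of 4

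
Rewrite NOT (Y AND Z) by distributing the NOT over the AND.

NOT Y OR NOT Z
De Morgan's: NOT(AND of terms) = OR of negations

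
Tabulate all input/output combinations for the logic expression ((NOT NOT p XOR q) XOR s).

q | p | s | Output
------------------
0 | 0 | 0 | 0
0 | 0 | 1 | 1
0 | 1 | 0 | 1
0 | 1 | 1 | 0
1 | 0 | 0 | 1
1 | 0 | 1 | 0
1 | 1 | 0 | 0
1 | 1 | 1 | 1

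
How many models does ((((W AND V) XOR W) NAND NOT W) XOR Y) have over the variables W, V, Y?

Satisfying assignments: (0,0,0), (0,1,0), (1,0,0), (1,1,0)
Count: 4 out of 8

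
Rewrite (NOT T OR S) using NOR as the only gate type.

(((T NOR T) NOR S) NOR ((T NOR T) NOR S))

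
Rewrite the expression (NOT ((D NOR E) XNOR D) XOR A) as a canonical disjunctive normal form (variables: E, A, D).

(NOT E AND NOT A AND NOT D) OR (NOT E AND NOT A AND D) OR (E AND NOT A AND D) OR (E AND A AND NOT D)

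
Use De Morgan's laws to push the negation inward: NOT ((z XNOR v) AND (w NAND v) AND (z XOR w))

NOT (z XNOR v) OR NOT (w NAND v) OR NOT (z XOR w)
De Morgan's: NOT(AND of terms) = OR of negations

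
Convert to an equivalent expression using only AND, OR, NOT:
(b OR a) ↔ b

((b OR a) AND b) OR (NOT (b OR a) AND NOT b)
(Biconditional = both true or both false)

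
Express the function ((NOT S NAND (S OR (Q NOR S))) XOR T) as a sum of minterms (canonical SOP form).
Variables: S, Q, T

Σm(1, 2, 4, 6) = (NOT S AND NOT Q AND T) OR (NOT S AND Q AND NOT T) OR (S AND NOT Q AND NOT T) OR (S AND Q AND NOT T)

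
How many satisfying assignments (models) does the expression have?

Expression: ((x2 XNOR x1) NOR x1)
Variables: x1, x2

Satisfying assignments: (0,1)
Count: 1 out of 4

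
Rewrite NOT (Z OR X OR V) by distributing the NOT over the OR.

NOT Z AND NOT X AND NOT V
De Morgan's: NOT(OR of terms) = AND of negations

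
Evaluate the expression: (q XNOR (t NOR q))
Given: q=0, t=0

Substituting: (0 XNOR (0 NOR 0))
= 0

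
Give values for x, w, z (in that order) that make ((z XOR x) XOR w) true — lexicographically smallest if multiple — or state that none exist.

x=0, w=0, z=1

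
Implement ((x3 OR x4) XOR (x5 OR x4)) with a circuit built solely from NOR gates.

((((((x3 NOR x4) NOR (x3 NOR x4)) NOR ((x5 NOR x4) NOR (x5 NOR x4))) NOR (((x3 NOR x4) NOR (x3 NOR x4)) NOR ((x5 NOR x4) NOR (x5 NOR x4)))) NOR ((((x3 NOR x4) NOR (x3 NOR x4)) NOR ((x5 NOR x4) NOR (x5 NOR x4))) NOR (((x3 NOR x4) NOR (x3 NOR x4)) NOR ((x5 NOR x4) NOR (x5 NOR x4))))) NOR ((((((x3 NOR x4) NOR (x3 NOR x4)) NOR ((x3 NOR x4) NOR (x3 NOR x4))) NOR (((x5 NOR x4) NOR (x5 NOR x4)) NOR ((x5 NOR x4) NOR (x5 NOR x4)))) NOR ((((x3 NOR x4) NOR (x3 NOR x4)) NOR ((x3 NOR x4) NOR (x3 NOR x4))) NOR (((x5 NOR x4) NOR (x5 NOR x4)) NOR ((x5 NOR x4) NOR (x5 NOR x4))))) NOR (((((x3 NOR x4) NOR (x3 NOR x4)) NOR ((x3 NOR x4) NOR (x3 NOR x4))) NOR (((x5 NOR x4) NOR (x5 NOR x4)) NOR ((x5 NOR x4) NOR (x5 NOR x4)))) NOR ((((x3 NOR x4) NOR (x3 NOR x4)) NOR ((x3 NOR x4) NOR (x3 NOR x4))) NOR (((x5 NOR x4) NOR (x5 NOR x4)) NOR ((x5 NOR x4) NOR (x5 NOR x4)))))))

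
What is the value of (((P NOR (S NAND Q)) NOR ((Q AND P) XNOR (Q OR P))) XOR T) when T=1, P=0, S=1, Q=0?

Substituting: (((0 NOR (1 NAND 0)) NOR ((0 AND 0) XNOR (0 OR 0))) XOR 1)
= 1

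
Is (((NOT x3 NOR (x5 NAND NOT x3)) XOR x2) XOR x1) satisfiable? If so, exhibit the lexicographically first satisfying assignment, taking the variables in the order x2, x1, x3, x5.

x2=0, x1=1, x3=0, x5=0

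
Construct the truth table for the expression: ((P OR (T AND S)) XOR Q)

T | Q | S | P | Output
----------------------
0 | 0 | 0 | 0 | 0
0 | 0 | 0 | 1 | 1
0 | 0 | 1 | 0 | 0
0 | 0 | 1 | 1 | 1
0 | 1 | 0 | 0 | 1
0 | 1 | 0 | 1 | 0
0 | 1 | 1 | 0 | 1
0 | 1 | 1 | 1 | 0
1 | 0 | 0 | 0 | 0
1 | 0 | 0 | 1 | 1
1 | 0 | 1 | 0 | 1
1 | 0 | 1 | 1 | 1
1 | 1 | 0 | 0 | 1
1 | 1 | 0 | 1 | 0
1 | 1 | 1 | 0 | 0
1 | 1 | 1 | 1 | 0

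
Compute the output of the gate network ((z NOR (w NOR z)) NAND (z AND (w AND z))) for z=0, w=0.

Substituting: ((0 NOR (0 NOR 0)) NAND (0 AND (0 AND 0)))
= 1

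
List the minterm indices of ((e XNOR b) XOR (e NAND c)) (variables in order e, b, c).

Σm(2, 3, 4, 7) = (NOT e AND b AND NOT c) OR (NOT e AND b AND c) OR (e AND NOT b AND NOT c) OR (e AND b AND c)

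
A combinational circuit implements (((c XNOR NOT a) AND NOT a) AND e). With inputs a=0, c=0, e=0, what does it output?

Substituting: (((0 XNOR NOT 0) AND NOT 0) AND 0)
= 0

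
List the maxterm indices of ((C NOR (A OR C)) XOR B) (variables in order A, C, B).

ΠM(1, 2, 4, 6) = (A OR C OR NOT B) AND (A OR NOT C OR B) AND (NOT A OR C OR B) AND (NOT A OR NOT C OR B)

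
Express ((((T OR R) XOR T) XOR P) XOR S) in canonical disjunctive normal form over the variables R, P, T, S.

(NOT R AND NOT P AND NOT T AND S) OR (NOT R AND NOT P AND T AND S) OR (NOT R AND P AND NOT T AND NOT S) OR (NOT R AND P AND T AND NOT S) OR (R AND NOT P AND NOT T AND NOT S) OR (R AND NOT P AND T AND S) OR (R AND P AND NOT T AND S) OR (R AND P AND T AND NOT S)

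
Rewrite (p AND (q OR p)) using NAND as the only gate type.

((p NAND ((q NAND q) NAND (p NAND p))) NAND (p NAND ((q NAND q) NAND (p NAND p))))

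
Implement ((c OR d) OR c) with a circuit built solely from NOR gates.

((((c NOR d) NOR (c NOR d)) NOR c) NOR (((c NOR d) NOR (c NOR d)) NOR c))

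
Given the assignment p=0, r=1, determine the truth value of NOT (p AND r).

Substituting: NOT (0 AND 1)
= 1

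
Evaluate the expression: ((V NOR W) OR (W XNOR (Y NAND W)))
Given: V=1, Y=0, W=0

Substituting: ((1 NOR 0) OR (0 XNOR (0 NAND 0)))
= 0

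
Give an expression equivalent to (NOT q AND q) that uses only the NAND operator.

(((q NAND q) NAND q) NAND ((q NAND q) NAND q))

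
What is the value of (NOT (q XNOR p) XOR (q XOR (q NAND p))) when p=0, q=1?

Substituting: (NOT (1 XNOR 0) XOR (1 XOR (1 NAND 0)))
= 1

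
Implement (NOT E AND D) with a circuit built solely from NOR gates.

(((E NOR E) NOR (E NOR E)) NOR (D NOR D))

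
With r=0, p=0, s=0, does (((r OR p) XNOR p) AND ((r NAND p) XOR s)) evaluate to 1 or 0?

Substituting: (((0 OR 0) XNOR 0) AND ((0 NAND 0) XOR 0))
= 1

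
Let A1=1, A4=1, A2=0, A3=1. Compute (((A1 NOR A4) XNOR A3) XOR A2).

Substituting: (((1 NOR 1) XNOR 1) XOR 0)
= 0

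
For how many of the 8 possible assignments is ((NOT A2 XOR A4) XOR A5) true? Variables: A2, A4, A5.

Satisfying assignments: (0,0,0), (0,1,1), (1,0,1), (1,1,0)
Count: 4 out of 8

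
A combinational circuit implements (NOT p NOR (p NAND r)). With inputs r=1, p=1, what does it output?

Substituting: (NOT 1 NOR (1 NAND 1))
= 1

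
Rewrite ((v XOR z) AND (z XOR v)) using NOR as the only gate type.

((((((v NOR z) NOR (v NOR z)) NOR ((v NOR z) NOR (v NOR z))) NOR ((((v NOR v) NOR (z NOR z)) NOR ((v NOR v) NOR (z NOR z))) NOR (((v NOR v) NOR (z NOR z)) NOR ((v NOR v) NOR (z NOR z))))) NOR ((((v NOR z) NOR (v NOR z)) NOR ((v NOR z) NOR (v NOR z))) NOR ((((v NOR v) NOR (z NOR z)) NOR ((v NOR v) NOR (z NOR z))) NOR (((v NOR v) NOR (z NOR z)) NOR ((v NOR v) NOR (z NOR z)))))) NOR (((((z NOR v) NOR (z NOR v)) NOR ((z NOR v) NOR (z NOR v))) NOR ((((z NOR z) NOR (v NOR v)) NOR ((z NOR z) NOR (v NOR v))) NOR (((z NOR z) NOR (v NOR v)) NOR ((z NOR z) NOR (v NOR v))))) NOR ((((z NOR v) NOR (z NOR v)) NOR ((z NOR v) NOR (z NOR v))) NOR ((((z NOR z) NOR (v NOR v)) NOR ((z NOR z) NOR (v NOR v))) NOR (((z NOR z) NOR (v NOR v)) NOR ((z NOR z) NOR (v NOR v)))))))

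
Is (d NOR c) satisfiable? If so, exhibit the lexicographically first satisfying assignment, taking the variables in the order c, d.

c=0, d=0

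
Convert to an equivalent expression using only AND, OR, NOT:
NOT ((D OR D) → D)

(D OR D) AND NOT D
(Negated implication: NOT(A → B) = A AND NOT B)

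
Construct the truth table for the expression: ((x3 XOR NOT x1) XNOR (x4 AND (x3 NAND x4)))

x3 | x1 | x4 | Output
---------------------
0 | 0 | 0 | 0
0 | 0 | 1 | 1
0 | 1 | 0 | 1
0 | 1 | 1 | 0
1 | 0 | 0 | 1
1 | 0 | 1 | 1
1 | 1 | 0 | 0
1 | 1 | 1 | 0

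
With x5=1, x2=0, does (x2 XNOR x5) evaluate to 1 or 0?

Substituting: (0 XNOR 1)
= 0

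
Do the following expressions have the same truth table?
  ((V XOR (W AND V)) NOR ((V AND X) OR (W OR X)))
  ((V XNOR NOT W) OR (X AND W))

No. Counterexample: with V=0, X=0, W=0, Expression 1 = 1 but Expression 2 = 0.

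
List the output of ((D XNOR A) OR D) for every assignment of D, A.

D | A | Output
--------------
0 | 0 | 1
0 | 1 | 0
1 | 0 | 1
1 | 1 | 1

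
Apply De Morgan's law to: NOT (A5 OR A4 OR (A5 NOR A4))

NOT A5 AND NOT A4 AND NOT (A5 NOR A4)
De Morgan's: NOT(OR of terms) = AND of negations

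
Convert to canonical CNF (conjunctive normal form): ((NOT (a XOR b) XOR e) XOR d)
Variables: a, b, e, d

(a OR b OR e OR NOT d) AND (a OR b OR NOT e OR d) AND (a OR NOT b OR e OR d) AND (a OR NOT b OR NOT e OR NOT d) AND (NOT a OR b OR e OR d) AND (NOT a OR b OR NOT e OR NOT d) AND (NOT a OR NOT b OR e OR NOT d) AND (NOT a OR NOT b OR NOT e OR d)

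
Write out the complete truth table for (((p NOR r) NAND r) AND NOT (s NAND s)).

s | r | p | Output
------------------
0 | 0 | 0 | 0
0 | 0 | 1 | 0
0 | 1 | 0 | 0
0 | 1 | 1 | 0
1 | 0 | 0 | 1
1 | 0 | 1 | 1
1 | 1 | 0 | 1
1 | 1 | 1 | 1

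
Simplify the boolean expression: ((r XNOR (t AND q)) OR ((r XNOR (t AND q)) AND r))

By absorption (E OR (E AND v) = E):
= (r XNOR (t AND q))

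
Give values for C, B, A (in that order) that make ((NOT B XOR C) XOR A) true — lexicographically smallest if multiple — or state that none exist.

C=0, B=0, A=0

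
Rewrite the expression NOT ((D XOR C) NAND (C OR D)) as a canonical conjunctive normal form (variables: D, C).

(D OR C) AND (NOT D OR NOT C)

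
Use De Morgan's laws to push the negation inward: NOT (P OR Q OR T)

NOT P AND NOT Q AND NOT T
De Morgan's: NOT(OR of terms) = AND of negations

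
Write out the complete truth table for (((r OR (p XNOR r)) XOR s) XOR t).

r | p | s | t | Output
----------------------
0 | 0 | 0 | 0 | 1
0 | 0 | 0 | 1 | 0
0 | 0 | 1 | 0 | 0
0 | 0 | 1 | 1 | 1
0 | 1 | 0 | 0 | 0
0 | 1 | 0 | 1 | 1
0 | 1 | 1 | 0 | 1
0 | 1 | 1 | 1 | 0
1 | 0 | 0 | 0 | 1
1 | 0 | 0 | 1 | 0
1 | 0 | 1 | 0 | 0
1 | 0 | 1 | 1 | 1
1 | 1 | 0 | 0 | 1
1 | 1 | 0 | 1 | 0
1 | 1 | 1 | 0 | 0
1 | 1 | 1 | 1 | 1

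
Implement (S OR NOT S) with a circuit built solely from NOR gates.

((S NOR (S NOR S)) NOR (S NOR (S NOR S)))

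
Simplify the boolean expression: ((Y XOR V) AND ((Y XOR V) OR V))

By absorption (E AND (E OR v) = E):
= (Y XOR V)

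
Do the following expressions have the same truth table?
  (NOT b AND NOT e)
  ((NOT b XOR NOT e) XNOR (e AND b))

Yes, they are equivalent — the two output columns agree on all 4 assignments:
b | e | Expression 1 | Expression 2
-----------------------------------
0 | 0 | 1 | 1
0 | 1 | 0 | 0
1 | 0 | 0 | 0
1 | 1 | 0 | 0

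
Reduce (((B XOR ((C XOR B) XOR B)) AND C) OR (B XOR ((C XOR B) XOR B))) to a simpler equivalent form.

By absorption (E OR (E AND v) = E) then XOR self-cancellation ((E XOR v) XOR v = E):
= (C XOR B)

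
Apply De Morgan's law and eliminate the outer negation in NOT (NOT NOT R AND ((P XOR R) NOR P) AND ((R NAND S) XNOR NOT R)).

NOT R OR NOT ((P XOR R) NOR P) OR NOT ((R NAND S) XNOR NOT R)
De Morgan's: NOT(AND of terms) = OR of negations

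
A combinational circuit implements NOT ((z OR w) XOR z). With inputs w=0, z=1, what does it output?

Substituting: NOT ((1 OR 0) XOR 1)
= 1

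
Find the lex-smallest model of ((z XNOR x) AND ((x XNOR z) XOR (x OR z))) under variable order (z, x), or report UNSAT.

z=0, x=0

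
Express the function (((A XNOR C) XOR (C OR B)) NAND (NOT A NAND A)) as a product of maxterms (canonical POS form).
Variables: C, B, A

ΠM(0, 3, 4, 6) = (C OR B OR A) AND (C OR NOT B OR NOT A) AND (NOT C OR B OR A) AND (NOT C OR NOT B OR A)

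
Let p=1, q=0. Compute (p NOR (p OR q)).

Substituting: (1 NOR (1 OR 0))
= 0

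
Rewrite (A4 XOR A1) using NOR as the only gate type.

((((A4 NOR A1) NOR (A4 NOR A1)) NOR ((A4 NOR A1) NOR (A4 NOR A1))) NOR ((((A4 NOR A4) NOR (A1 NOR A1)) NOR ((A4 NOR A4) NOR (A1 NOR A1))) NOR (((A4 NOR A4) NOR (A1 NOR A1)) NOR ((A4 NOR A4) NOR (A1 NOR A1)))))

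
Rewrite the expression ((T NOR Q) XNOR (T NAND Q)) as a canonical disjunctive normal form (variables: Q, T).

(NOT Q AND NOT T) OR (Q AND T)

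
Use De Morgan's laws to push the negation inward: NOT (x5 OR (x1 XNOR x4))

NOT x5 AND NOT (x1 XNOR x4)
De Morgan's: NOT(OR of terms) = AND of negations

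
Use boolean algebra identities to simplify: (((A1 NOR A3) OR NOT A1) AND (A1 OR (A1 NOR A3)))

By distribution ((E OR v) AND (E OR NOT v) = E):
= (A1 NOR A3)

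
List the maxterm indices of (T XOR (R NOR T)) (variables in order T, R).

ΠM(1) = (T OR NOT R)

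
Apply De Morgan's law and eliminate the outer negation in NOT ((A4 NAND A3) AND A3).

NOT (A4 NAND A3) OR NOT A3
De Morgan's: NOT(AND of terms) = OR of negations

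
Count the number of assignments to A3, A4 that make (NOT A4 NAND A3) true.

Satisfying assignments: (0,0), (0,1), (1,1)
Count: 3 out of 4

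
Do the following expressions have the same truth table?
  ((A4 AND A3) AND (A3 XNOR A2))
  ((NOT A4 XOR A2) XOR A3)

No. Counterexample: with A2=0, A3=0, A4=0, Expression 1 = 0 but Expression 2 = 1.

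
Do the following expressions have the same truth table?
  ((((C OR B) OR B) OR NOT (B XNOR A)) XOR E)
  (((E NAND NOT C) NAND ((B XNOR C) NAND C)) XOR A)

No. Counterexample: with A=0, B=0, E=0, C=1, Expression 1 = 1 but Expression 2 = 0.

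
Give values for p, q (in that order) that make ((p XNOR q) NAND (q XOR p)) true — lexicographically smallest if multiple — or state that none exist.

p=0, q=0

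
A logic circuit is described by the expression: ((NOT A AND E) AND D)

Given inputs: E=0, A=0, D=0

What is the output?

Substituting: ((NOT 0 AND 0) AND 0)
= 0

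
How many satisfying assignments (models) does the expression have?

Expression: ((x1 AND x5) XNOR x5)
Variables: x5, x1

Satisfying assignments: (0,0), (0,1), (1,1)
Count: 3 out of 4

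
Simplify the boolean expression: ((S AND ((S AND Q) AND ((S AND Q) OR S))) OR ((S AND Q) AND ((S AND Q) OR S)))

By absorption (E OR (E AND v) = E) then absorption (E AND (E OR v) = E):
= (S AND Q)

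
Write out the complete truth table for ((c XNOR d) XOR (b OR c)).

c | d | b | Output
------------------
0 | 0 | 0 | 1
0 | 0 | 1 | 0
0 | 1 | 0 | 0
0 | 1 | 1 | 1
1 | 0 | 0 | 1
1 | 0 | 1 | 1
1 | 1 | 0 | 0
1 | 1 | 1 | 0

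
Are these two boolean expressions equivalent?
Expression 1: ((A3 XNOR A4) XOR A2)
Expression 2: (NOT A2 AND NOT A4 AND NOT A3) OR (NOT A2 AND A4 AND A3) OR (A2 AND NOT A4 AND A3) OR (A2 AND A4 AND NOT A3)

Yes, they are equivalent — the two output columns agree on all 8 assignments:
A2 | A4 | A3 | Expression 1 | Expression 2
------------------------------------------
0 | 0 | 0 | 1 | 1
0 | 0 | 1 | 0 | 0
0 | 1 | 0 | 0 | 0
0 | 1 | 1 | 1 | 1
1 | 0 | 0 | 0 | 0
1 | 0 | 1 | 1 | 1
1 | 1 | 0 | 1 | 1
1 | 1 | 1 | 0 | 0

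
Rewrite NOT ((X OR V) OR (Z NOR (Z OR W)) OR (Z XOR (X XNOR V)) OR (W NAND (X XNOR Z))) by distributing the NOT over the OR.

NOT (X OR V) AND NOT (Z NOR (Z OR W)) AND NOT (Z XOR (X XNOR V)) AND NOT (W NAND (X XNOR Z))
De Morgan's: NOT(OR of terms) = AND of negations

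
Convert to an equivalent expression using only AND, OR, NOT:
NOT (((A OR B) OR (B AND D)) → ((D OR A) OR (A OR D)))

((A OR B) OR (B AND D)) AND NOT ((D OR A) OR (A OR D))
(Negated implication: NOT(A → B) = A AND NOT B)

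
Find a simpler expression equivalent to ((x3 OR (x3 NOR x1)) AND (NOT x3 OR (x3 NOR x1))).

By distribution ((E OR v) AND (E OR NOT v) = E):
= (x3 NOR x1)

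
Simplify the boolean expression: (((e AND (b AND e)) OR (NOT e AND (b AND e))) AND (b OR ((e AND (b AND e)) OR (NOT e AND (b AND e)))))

By absorption (E AND (E OR v) = E) then distribution ((E AND v) OR (E AND NOT v) = E):
= (b AND e)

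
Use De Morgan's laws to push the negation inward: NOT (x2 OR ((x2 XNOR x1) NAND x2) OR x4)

NOT x2 AND NOT ((x2 XNOR x1) NAND x2) AND NOT x4
De Morgan's: NOT(OR of terms) = AND of negations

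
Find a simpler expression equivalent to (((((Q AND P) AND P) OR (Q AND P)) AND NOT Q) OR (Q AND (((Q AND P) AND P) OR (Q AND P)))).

By distribution ((E AND v) OR (E AND NOT v) = E) then absorption (E OR (E AND v) = E):
= (Q AND P)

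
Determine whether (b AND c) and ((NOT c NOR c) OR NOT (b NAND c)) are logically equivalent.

Yes, they are equivalent — the two output columns agree on all 4 assignments:
b | c | Expression 1 | Expression 2
-----------------------------------
0 | 0 | 0 | 0
0 | 1 | 0 | 0
1 | 0 | 0 | 0
1 | 1 | 1 | 1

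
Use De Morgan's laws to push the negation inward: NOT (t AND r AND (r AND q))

NOT t OR NOT r OR NOT (r AND q)
De Morgan's: NOT(AND of terms) = OR of negations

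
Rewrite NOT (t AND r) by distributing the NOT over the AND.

NOT t OR NOT r
De Morgan's: NOT(AND of terms) = OR of negations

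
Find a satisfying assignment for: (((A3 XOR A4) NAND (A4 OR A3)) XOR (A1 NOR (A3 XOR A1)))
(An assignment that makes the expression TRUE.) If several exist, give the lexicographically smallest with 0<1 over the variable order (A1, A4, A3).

A1=0, A4=1, A3=0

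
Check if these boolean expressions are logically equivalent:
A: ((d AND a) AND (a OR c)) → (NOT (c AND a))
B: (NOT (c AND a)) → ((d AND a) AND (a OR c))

No, Converse is not equivalent to original (counterexample: c=0, d=0, a=0)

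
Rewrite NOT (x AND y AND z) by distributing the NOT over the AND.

NOT x OR NOT y OR NOT z
De Morgan's: NOT(AND of terms) = OR of negations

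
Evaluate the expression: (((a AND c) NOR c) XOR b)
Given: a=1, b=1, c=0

Substituting: (((1 AND 0) NOR 0) XOR 1)
= 0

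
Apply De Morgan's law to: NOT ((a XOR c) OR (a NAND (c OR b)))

NOT (a XOR c) AND NOT (a NAND (c OR b))
De Morgan's: NOT(OR of terms) = AND of negations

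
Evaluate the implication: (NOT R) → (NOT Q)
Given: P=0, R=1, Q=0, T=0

Antecedent (NOT R) = 0; consequent (NOT Q) = 1.
0 → 1 = 1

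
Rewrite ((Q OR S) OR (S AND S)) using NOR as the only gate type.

((((Q NOR S) NOR (Q NOR S)) NOR ((S NOR S) NOR (S NOR S))) NOR (((Q NOR S) NOR (Q NOR S)) NOR ((S NOR S) NOR (S NOR S))))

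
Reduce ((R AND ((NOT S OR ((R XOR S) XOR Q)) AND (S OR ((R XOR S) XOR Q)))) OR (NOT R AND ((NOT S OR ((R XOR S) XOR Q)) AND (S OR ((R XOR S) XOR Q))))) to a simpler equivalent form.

By distribution ((E AND v) OR (E AND NOT v) = E) then distribution ((E OR v) AND (E OR NOT v) = E):
= ((R XOR S) XOR Q)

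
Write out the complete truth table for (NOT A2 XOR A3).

A2 | A3 | Output
----------------
0 | 0 | 1
0 | 1 | 0
1 | 0 | 0
1 | 1 | 1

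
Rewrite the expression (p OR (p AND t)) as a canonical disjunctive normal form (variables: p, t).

(p AND NOT t) OR (p AND t)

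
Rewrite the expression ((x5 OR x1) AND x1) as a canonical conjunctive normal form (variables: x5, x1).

(x5 OR x1) AND (NOT x5 OR x1)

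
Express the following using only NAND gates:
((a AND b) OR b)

((((a NAND b) NAND (a NAND b)) NAND ((a NAND b) NAND (a NAND b))) NAND (b NAND b))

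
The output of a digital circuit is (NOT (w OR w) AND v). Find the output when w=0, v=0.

Substituting: (NOT (0 OR 0) AND 0)
= 0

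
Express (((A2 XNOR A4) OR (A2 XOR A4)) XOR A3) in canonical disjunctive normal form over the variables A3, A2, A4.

(NOT A3 AND NOT A2 AND NOT A4) OR (NOT A3 AND NOT A2 AND A4) OR (NOT A3 AND A2 AND NOT A4) OR (NOT A3 AND A2 AND A4)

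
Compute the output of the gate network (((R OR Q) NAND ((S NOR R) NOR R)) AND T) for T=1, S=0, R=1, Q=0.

Substituting: (((1 OR 0) NAND ((0 NOR 1) NOR 1)) AND 1)
= 1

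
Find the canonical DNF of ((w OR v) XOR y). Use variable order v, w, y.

(NOT v AND NOT w AND y) OR (NOT v AND w AND NOT y) OR (v AND NOT w AND NOT y) OR (v AND w AND NOT y)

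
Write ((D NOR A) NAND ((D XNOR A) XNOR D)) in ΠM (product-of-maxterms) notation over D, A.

ΠM() = TRUE (no maxterms)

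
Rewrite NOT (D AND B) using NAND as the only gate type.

(((D NAND B) NAND (D NAND B)) NAND ((D NAND B) NAND (D NAND B)))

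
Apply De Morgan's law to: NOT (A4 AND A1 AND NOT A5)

NOT A4 OR NOT A1 OR A5
De Morgan's: NOT(AND of terms) = OR of negations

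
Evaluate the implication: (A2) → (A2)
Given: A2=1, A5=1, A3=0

Antecedent (A2) = 1; consequent (A2) = 1.
1 → 1 = 1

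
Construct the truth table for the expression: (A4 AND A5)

A5 | A4 | Output
----------------
0 | 0 | 0
0 | 1 | 0
1 | 0 | 0
1 | 1 | 1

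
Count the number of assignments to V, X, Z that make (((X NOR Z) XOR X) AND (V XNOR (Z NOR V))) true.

Satisfying assignments: (0,1,1)
Count: 1 out of 8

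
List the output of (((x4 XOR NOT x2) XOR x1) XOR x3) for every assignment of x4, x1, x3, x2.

x4 | x1 | x3 | x2 | Output
--------------------------
0 | 0 | 0 | 0 | 1
0 | 0 | 0 | 1 | 0
0 | 0 | 1 | 0 | 0
0 | 0 | 1 | 1 | 1
0 | 1 | 0 | 0 | 0
0 | 1 | 0 | 1 | 1
0 | 1 | 1 | 0 | 1
0 | 1 | 1 | 1 | 0
1 | 0 | 0 | 0 | 0
1 | 0 | 0 | 1 | 1
1 | 0 | 1 | 0 | 1
1 | 0 | 1 | 1 | 0
1 | 1 | 0 | 0 | 1
1 | 1 | 0 | 1 | 0
1 | 1 | 1 | 0 | 0
1 | 1 | 1 | 1 | 1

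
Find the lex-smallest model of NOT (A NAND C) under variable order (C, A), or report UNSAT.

C=1, A=1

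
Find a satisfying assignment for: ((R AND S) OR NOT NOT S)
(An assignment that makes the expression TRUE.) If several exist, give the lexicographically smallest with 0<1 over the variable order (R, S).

R=0, S=1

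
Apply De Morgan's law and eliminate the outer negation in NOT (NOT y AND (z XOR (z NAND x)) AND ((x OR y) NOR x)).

y OR NOT (z XOR (z NAND x)) OR NOT ((x OR y) NOR x)
De Morgan's: NOT(AND of terms) = OR of negations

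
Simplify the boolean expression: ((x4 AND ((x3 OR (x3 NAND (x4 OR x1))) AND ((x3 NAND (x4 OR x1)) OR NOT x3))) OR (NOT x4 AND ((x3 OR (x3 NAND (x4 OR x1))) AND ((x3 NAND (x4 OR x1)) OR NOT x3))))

By distribution ((E AND v) OR (E AND NOT v) = E) then distribution ((E OR v) AND (E OR NOT v) = E):
= (x3 NAND (x4 OR x1))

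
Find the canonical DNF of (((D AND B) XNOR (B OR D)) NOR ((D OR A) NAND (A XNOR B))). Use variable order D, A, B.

(NOT D AND A AND B) OR (D AND NOT A AND NOT B)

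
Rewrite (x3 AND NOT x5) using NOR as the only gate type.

((x3 NOR x3) NOR ((x5 NOR x5) NOR (x5 NOR x5)))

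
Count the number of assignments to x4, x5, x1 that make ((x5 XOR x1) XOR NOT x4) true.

Satisfying assignments: (0,0,0), (0,1,1), (1,0,1), (1,1,0)
Count: 4 out of 8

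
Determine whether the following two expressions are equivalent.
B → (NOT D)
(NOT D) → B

No, Converse is not equivalent to original (counterexample: B=0, D=0, E=0)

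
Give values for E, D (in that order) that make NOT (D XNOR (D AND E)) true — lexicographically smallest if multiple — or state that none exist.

E=0, D=1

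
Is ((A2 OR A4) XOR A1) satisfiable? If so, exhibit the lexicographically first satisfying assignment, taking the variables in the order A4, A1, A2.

A4=0, A1=0, A2=1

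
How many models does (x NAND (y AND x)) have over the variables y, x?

Satisfying assignments: (0,0), (0,1), (1,0)
Count: 3 out of 4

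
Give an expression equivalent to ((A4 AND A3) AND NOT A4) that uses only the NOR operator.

((((A4 NOR A4) NOR (A3 NOR A3)) NOR ((A4 NOR A4) NOR (A3 NOR A3))) NOR ((A4 NOR A4) NOR (A4 NOR A4)))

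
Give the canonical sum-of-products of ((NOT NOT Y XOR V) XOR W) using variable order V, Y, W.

Σm(1, 2, 4, 7) = (NOT V AND NOT Y AND W) OR (NOT V AND Y AND NOT W) OR (V AND NOT Y AND NOT W) OR (V AND Y AND W)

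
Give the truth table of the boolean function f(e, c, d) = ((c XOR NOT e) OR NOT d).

e | c | d | Output
------------------
0 | 0 | 0 | 1
0 | 0 | 1 | 1
0 | 1 | 0 | 1
0 | 1 | 1 | 0
1 | 0 | 0 | 1
1 | 0 | 1 | 0
1 | 1 | 0 | 1
1 | 1 | 1 | 1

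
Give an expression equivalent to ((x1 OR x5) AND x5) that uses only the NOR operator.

((((x1 NOR x5) NOR (x1 NOR x5)) NOR ((x1 NOR x5) NOR (x1 NOR x5))) NOR (x5 NOR x5))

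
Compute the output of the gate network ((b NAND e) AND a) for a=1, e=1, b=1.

Substituting: ((1 NAND 1) AND 1)
= 0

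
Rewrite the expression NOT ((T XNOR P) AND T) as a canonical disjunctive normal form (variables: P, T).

(NOT P AND NOT T) OR (NOT P AND T) OR (P AND NOT T)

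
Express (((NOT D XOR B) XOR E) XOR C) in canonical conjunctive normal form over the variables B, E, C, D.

(B OR E OR C OR NOT D) AND (B OR E OR NOT C OR D) AND (B OR NOT E OR C OR D) AND (B OR NOT E OR NOT C OR NOT D) AND (NOT B OR E OR C OR D) AND (NOT B OR E OR NOT C OR NOT D) AND (NOT B OR NOT E OR C OR NOT D) AND (NOT B OR NOT E OR NOT C OR D)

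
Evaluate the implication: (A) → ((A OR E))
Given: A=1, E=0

Antecedent (A) = 1; consequent ((A OR E)) = 1.
1 → 1 = 1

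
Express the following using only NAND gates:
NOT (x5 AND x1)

(((x5 NAND x1) NAND (x5 NAND x1)) NAND ((x5 NAND x1) NAND (x5 NAND x1)))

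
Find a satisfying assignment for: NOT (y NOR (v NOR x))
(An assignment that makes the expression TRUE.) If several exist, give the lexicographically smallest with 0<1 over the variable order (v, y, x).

v=0, y=0, x=0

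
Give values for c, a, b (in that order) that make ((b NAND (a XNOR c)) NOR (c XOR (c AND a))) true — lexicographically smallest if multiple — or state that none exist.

c=0, a=0, b=1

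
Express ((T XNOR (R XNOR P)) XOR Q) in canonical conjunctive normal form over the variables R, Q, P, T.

(R OR Q OR P OR T) AND (R OR Q OR NOT P OR NOT T) AND (R OR NOT Q OR P OR NOT T) AND (R OR NOT Q OR NOT P OR T) AND (NOT R OR Q OR P OR NOT T) AND (NOT R OR Q OR NOT P OR T) AND (NOT R OR NOT Q OR P OR T) AND (NOT R OR NOT Q OR NOT P OR NOT T)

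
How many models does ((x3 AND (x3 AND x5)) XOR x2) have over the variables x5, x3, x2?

Satisfying assignments: (0,0,1), (0,1,1), (1,0,1), (1,1,0)
Count: 4 out of 8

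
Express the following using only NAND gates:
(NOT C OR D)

(((C NAND C) NAND (C NAND C)) NAND (D NAND D))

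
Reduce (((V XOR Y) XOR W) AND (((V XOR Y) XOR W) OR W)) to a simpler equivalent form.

By absorption (E AND (E OR v) = E):
= ((V XOR Y) XOR W)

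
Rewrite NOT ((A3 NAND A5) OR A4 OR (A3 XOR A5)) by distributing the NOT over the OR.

NOT (A3 NAND A5) AND NOT A4 AND NOT (A3 XOR A5)
De Morgan's: NOT(OR of terms) = AND of negations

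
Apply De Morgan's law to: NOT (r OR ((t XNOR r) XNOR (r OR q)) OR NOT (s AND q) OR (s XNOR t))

NOT r AND NOT ((t XNOR r) XNOR (r OR q)) AND (s AND q) AND NOT (s XNOR t)
De Morgan's: NOT(OR of terms) = AND of negations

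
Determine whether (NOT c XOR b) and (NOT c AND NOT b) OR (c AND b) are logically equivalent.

Yes, they are equivalent — the two output columns agree on all 4 assignments:
c | b | Expression 1 | Expression 2
-----------------------------------
0 | 0 | 1 | 1
0 | 1 | 0 | 0
1 | 0 | 0 | 0
1 | 1 | 1 | 1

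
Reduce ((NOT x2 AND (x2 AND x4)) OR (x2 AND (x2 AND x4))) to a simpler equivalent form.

By distribution ((E AND v) OR (E AND NOT v) = E):
= (x2 AND x4)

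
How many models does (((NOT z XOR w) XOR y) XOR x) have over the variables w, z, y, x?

Satisfying assignments: (0,0,0,0), (0,0,1,1), (0,1,0,1), (0,1,1,0), (1,0,0,1), (1,0,1,0), (1,1,0,0), (1,1,1,1)
Count: 8 out of 16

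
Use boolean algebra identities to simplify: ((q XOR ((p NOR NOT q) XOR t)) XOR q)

By XOR self-cancellation ((E XOR v) XOR v = E):
= ((p NOR NOT q) XOR t)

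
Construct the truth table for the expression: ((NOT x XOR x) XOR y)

x | y | Output
--------------
0 | 0 | 1
0 | 1 | 0
1 | 0 | 1
1 | 1 | 0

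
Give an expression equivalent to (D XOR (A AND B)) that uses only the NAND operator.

((D NAND (D NAND ((A NAND B) NAND (A NAND B)))) NAND (((A NAND B) NAND (A NAND B)) NAND (D NAND ((A NAND B) NAND (A NAND B)))))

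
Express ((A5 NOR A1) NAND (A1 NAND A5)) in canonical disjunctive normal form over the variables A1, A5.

(NOT A1 AND A5) OR (A1 AND NOT A5) OR (A1 AND A5)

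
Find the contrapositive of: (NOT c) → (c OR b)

Contrapositive: NOT (c OR b) → c
Note: A statement and its contrapositive are logically equivalent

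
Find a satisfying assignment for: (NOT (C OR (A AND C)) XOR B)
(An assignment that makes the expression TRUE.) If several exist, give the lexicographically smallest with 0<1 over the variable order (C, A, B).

C=0, A=0, B=0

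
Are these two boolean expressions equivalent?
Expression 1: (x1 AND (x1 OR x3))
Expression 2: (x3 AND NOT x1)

No. Counterexample: with x3=0, x1=1, Expression 1 = 1 but Expression 2 = 0.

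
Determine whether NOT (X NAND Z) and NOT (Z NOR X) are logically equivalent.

No. Counterexample: with X=0, Z=1, Expression 1 = 0 but Expression 2 = 1.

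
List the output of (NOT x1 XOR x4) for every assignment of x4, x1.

x4 | x1 | Output
----------------
0 | 0 | 1
0 | 1 | 0
1 | 0 | 0
1 | 1 | 1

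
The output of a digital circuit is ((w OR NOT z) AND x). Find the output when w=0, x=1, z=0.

Substituting: ((0 OR NOT 0) AND 1)
= 1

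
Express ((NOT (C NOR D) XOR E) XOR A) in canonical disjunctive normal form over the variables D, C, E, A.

(NOT D AND NOT C AND NOT E AND A) OR (NOT D AND NOT C AND E AND NOT A) OR (NOT D AND C AND NOT E AND NOT A) OR (NOT D AND C AND E AND A) OR (D AND NOT C AND NOT E AND NOT A) OR (D AND NOT C AND E AND A) OR (D AND C AND NOT E AND NOT A) OR (D AND C AND E AND A)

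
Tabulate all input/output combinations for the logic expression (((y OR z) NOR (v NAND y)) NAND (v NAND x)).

z | v | y | x | Output
----------------------
0 | 0 | 0 | 0 | 1
0 | 0 | 0 | 1 | 1
0 | 0 | 1 | 0 | 1
0 | 0 | 1 | 1 | 1
0 | 1 | 0 | 0 | 1
0 | 1 | 0 | 1 | 1
0 | 1 | 1 | 0 | 1
0 | 1 | 1 | 1 | 1
1 | 0 | 0 | 0 | 1
1 | 0 | 0 | 1 | 1
1 | 0 | 1 | 0 | 1
1 | 0 | 1 | 1 | 1
1 | 1 | 0 | 0 | 1
1 | 1 | 0 | 1 | 1
1 | 1 | 1 | 0 | 1
1 | 1 | 1 | 1 | 1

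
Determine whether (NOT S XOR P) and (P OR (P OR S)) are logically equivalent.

No. Counterexample: with S=0, P=0, Expression 1 = 1 but Expression 2 = 0.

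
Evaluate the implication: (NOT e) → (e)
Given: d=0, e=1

Antecedent (NOT e) = 0; consequent (e) = 1.
0 → 1 = 1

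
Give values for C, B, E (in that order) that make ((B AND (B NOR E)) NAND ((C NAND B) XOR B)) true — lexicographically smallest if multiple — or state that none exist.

C=0, B=0, E=0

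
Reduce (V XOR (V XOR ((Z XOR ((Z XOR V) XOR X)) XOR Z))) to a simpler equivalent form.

By XOR self-cancellation ((E XOR v) XOR v = E) then XOR self-cancellation ((E XOR v) XOR v = E):
= ((Z XOR V) XOR X)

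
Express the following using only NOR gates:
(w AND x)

((w NOR w) NOR (x NOR x))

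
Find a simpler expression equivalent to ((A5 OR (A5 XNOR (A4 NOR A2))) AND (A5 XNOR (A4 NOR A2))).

By absorption (E AND (E OR v) = E):
= (A5 XNOR (A4 NOR A2))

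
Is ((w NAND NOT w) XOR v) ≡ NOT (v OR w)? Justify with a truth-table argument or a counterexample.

No. Counterexample: with v=0, w=1, Expression 1 = 1 but Expression 2 = 0.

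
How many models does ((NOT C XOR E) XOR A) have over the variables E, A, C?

Satisfying assignments: (0,0,0), (0,1,1), (1,0,1), (1,1,0)
Count: 4 out of 8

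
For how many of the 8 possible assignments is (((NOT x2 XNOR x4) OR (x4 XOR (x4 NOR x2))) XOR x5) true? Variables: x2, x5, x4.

Satisfying assignments: (0,0,0), (0,0,1), (1,0,0), (1,0,1)
Count: 4 out of 8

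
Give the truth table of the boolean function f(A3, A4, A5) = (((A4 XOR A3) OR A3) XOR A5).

A3 | A4 | A5 | Output
---------------------
0 | 0 | 0 | 0
0 | 0 | 1 | 1
0 | 1 | 0 | 1
0 | 1 | 1 | 0
1 | 0 | 0 | 1
1 | 0 | 1 | 0
1 | 1 | 0 | 1
1 | 1 | 1 | 0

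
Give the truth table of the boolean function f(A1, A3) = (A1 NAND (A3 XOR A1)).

A1 | A3 | Output
----------------
0 | 0 | 1
0 | 1 | 1
1 | 0 | 0
1 | 1 | 1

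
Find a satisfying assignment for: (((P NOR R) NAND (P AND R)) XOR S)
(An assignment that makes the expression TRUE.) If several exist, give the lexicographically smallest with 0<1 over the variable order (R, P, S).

R=0, P=0, S=0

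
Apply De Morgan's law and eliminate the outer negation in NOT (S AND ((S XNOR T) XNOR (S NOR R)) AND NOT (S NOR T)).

NOT S OR NOT ((S XNOR T) XNOR (S NOR R)) OR (S NOR T)
De Morgan's: NOT(AND of terms) = OR of negations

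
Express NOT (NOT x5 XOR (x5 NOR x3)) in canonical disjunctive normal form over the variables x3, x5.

(NOT x3 AND NOT x5) OR (NOT x3 AND x5) OR (x3 AND x5)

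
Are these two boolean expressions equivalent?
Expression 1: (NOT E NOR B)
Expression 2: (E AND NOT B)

Yes, they are equivalent — the two output columns agree on all 4 assignments:
E | B | Expression 1 | Expression 2
-----------------------------------
0 | 0 | 0 | 0
0 | 1 | 0 | 0
1 | 0 | 1 | 1
1 | 1 | 0 | 0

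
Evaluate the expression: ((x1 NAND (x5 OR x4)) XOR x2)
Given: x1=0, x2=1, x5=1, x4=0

Substituting: ((0 NAND (1 OR 0)) XOR 1)
= 0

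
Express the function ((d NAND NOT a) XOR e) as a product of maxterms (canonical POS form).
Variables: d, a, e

ΠM(1, 3, 4, 7) = (d OR a OR NOT e) AND (d OR NOT a OR NOT e) AND (NOT d OR a OR e) AND (NOT d OR NOT a OR NOT e)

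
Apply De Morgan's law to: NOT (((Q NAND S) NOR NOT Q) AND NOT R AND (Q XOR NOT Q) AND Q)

NOT ((Q NAND S) NOR NOT Q) OR R OR NOT (Q XOR NOT Q) OR NOT Q
De Morgan's: NOT(AND of terms) = OR of negations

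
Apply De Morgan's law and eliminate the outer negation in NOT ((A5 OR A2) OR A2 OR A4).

NOT (A5 OR A2) AND NOT A2 AND NOT A4
De Morgan's: NOT(OR of terms) = AND of negations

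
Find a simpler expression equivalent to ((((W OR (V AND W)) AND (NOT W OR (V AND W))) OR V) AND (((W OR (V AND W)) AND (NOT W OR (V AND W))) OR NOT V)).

By distribution ((E OR v) AND (E OR NOT v) = E) then distribution ((E OR v) AND (E OR NOT v) = E):
= (V AND W)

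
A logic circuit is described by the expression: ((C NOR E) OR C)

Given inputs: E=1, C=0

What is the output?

Substituting: ((0 NOR 1) OR 0)
= 0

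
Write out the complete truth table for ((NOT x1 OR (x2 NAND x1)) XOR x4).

x2 | x4 | x1 | Output
---------------------
0 | 0 | 0 | 1
0 | 0 | 1 | 1
0 | 1 | 0 | 0
0 | 1 | 1 | 0
1 | 0 | 0 | 1
1 | 0 | 1 | 0
1 | 1 | 0 | 0
1 | 1 | 1 | 1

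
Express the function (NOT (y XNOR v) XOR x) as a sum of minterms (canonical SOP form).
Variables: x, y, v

Σm(1, 2, 4, 7) = (NOT x AND NOT y AND v) OR (NOT x AND y AND NOT v) OR (x AND NOT y AND NOT v) OR (x AND y AND v)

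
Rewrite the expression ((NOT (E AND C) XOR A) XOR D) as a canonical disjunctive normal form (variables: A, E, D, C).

(NOT A AND NOT E AND NOT D AND NOT C) OR (NOT A AND NOT E AND NOT D AND C) OR (NOT A AND E AND NOT D AND NOT C) OR (NOT A AND E AND D AND C) OR (A AND NOT E AND D AND NOT C) OR (A AND NOT E AND D AND C) OR (A AND E AND NOT D AND C) OR (A AND E AND D AND NOT C)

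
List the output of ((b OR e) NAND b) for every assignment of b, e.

b | e | Output
--------------
0 | 0 | 1
0 | 1 | 1
1 | 0 | 0
1 | 1 | 0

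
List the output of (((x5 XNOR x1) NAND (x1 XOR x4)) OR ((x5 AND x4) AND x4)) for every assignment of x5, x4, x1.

x5 | x4 | x1 | Output
---------------------
0 | 0 | 0 | 1
0 | 0 | 1 | 1
0 | 1 | 0 | 0
0 | 1 | 1 | 1
1 | 0 | 0 | 1
1 | 0 | 1 | 0
1 | 1 | 0 | 1
1 | 1 | 1 | 1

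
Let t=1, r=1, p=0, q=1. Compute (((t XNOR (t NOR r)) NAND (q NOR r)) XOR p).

Substituting: (((1 XNOR (1 NOR 1)) NAND (1 NOR 1)) XOR 0)
= 1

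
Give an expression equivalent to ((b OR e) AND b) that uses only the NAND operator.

((((b NAND b) NAND (e NAND e)) NAND b) NAND (((b NAND b) NAND (e NAND e)) NAND b))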